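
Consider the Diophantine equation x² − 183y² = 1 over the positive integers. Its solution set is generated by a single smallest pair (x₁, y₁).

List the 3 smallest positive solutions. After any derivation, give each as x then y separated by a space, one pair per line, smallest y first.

√183 = [13; 1,1,8,1,1,26, …], period ℓ=6 (even) → k=5
k=0  a_k=13  p_k/q_k = 13/1
k=1  a_k=1  p_k/q_k = 14/1
…
k=3  a_k=8  p_k/q_k = 230/17
k=4  a_k=1  p_k/q_k = 257/19
k=5  a_k=1  p_k/q_k = 487/36
(x₁, y₁) = (487, 36);  487² − 183·36² = 1 ✓
(x_2, y_2) = (487·487 + 183·36·36, 487·36 + 36·487) = (474337, 35064)
(x_3, y_3) = (487·474337 + 183·36·35064, 487·35064 + 36·474337) = (462003751, 34152300)

487 36
474337 35064
462003751 34152300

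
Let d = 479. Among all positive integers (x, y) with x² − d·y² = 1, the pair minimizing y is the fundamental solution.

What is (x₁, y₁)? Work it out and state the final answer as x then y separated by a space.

2989440 136591

d=479: √d = [21; 1,7,1,3,2,21,2,3,1,7,1,42] (ℓ=12, even), read p_11/q_11
k=0  a_k=21  p_k/q_k = 21/1
…
k=2  a_k=7  p_k/q_k = 175/8
k=3  a_k=1  p_k/q_k = 197/9
k=4  a_k=3  p_k/q_k = 766/35
…
k=6  a_k=21  p_k/q_k = 37075/1694
k=7  a_k=2  p_k/q_k = 75879/3467
k=8  a_k=3  p_k/q_k = 264712/12095
k=9  a_k=1  p_k/q_k = 340591/15562
k=10  a_k=7  p_k/q_k = 2648849/121029
k=11  a_k=1  p_k/q_k = 2989440/136591
→ (2989440, 136591).  Check: 2989440²=8936751513600, 479·136591²=8936751513599, difference 1.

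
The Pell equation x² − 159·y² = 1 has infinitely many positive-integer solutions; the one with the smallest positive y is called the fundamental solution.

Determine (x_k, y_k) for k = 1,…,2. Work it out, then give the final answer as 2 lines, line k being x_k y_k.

[12; 1,1,1,1,3,1,1,1,1,24] for √159; ℓ=10 ⇒ convergent index 9
a_0=12:  p_0=12·1+0=12,  q_0=12·0+1=1
a_1=1:  p_1=1·12+1=13,  q_1=1·1+0=1
a_2=1:  p_2=1·13+12=25,  q_2=1·1+1=2
a_3=1:  p_3=1·25+13=38,  q_3=1·2+1=3
a_4=1:  p_4=1·38+25=63,  q_4=1·3+2=5
a_5=3:  p_5=3·63+38=227,  q_5=3·5+3=18
a_6=1:  p_6=1·227+63=290,  q_6=1·18+5=23
a_7=1:  p_7=1·290+227=517,  q_7=1·23+18=41
a_8=1:  p_8=1·517+290=807,  q_8=1·41+23=64
a_9=1:  p_9=1·807+517=1324,  q_9=1·64+41=105
→ (1324, 105).  Check: 1324²=1752976, 159·105²=1752975, difference 1.
k=2:  x_2 = 1324·1324+159·105·105 = 3505951,  y_2 = 1324·105+105·1324 = 278040

1324 105
3505951 278040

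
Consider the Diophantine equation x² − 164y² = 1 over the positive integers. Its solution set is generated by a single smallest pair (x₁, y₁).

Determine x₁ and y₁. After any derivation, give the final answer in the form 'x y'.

d=164: √d = [12; 1,4,6,4,1,24] (ℓ=6, even), read p_5/q_5
a_0=12:  p_0=12·1+0=12,  q_0=12·0+1=1
…
a_2=4:  p_2=4·13+12=64,  q_2=4·1+1=5
…
a_4=4:  p_4=4·397+64=1652,  q_4=4·31+5=129
a_5=1:  p_5=1·1652+397=2049,  q_5=1·129+31=160
→ (2049, 160).  Check: 2049²=4198401, 164·160²=4198400, difference 1.

2049 160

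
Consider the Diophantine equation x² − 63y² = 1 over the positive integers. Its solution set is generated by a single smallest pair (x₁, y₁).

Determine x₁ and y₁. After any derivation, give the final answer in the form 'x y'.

d=63: √d = [7; 1,14] (ℓ=2, even), read p_1/q_1
a_0=7:  p_0=7·1+0=7,  q_0=7·0+1=1
a_1=1:  p_1=1·7+1=8,  q_1=1·1+0=1
→ (8, 1).  Check: 8²=64, 63·1²=63, difference 1.

8 1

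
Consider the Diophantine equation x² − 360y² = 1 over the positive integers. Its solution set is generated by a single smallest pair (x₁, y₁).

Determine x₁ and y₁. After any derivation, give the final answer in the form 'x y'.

[18; 1,36] for √360; ℓ=2 ⇒ convergent index 1
step 0: (18, 1)  from 18·(1,0) + (0,1)
step 1: (19, 1)  from 1·(18,1) + (1,0)
(x₁, y₁) = (19, 1);  19² − 360·1² = 1 ✓

19 1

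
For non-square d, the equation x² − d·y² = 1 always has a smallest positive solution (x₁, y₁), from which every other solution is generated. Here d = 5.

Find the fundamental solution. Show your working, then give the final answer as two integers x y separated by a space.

[2; 4] for √5; ℓ=1 ⇒ convergent index 1
i=0: a=2 ⇒ p=2, q=1
i=1: a=4 ⇒ p=9, q=4
fundamental: x₁=9, y₁=4  (since 81 − 5·16 = 1)

9 4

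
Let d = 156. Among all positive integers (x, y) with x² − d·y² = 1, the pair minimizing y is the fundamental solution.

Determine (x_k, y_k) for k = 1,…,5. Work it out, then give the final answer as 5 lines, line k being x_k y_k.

25 2
1249 100
62425 4998
3120001 249800
155937625 12485002

[12; 2,24] for √156; ℓ=2 ⇒ convergent index 1
step 0: (12, 1)  from 12·(1,0) + (0,1)
step 1: (25, 2)  from 2·(12,1) + (1,0)
→ (25, 2).  Check: 25²=625, 156·2²=624, difference 1.
(25+2√156)^2 = 1249 + 100√156
(25+2√156)^3 = 62425 + 4998√156
(25+2√156)^4 = 3120001 + 249800√156
(25+2√156)^5 = 155937625 + 12485002√156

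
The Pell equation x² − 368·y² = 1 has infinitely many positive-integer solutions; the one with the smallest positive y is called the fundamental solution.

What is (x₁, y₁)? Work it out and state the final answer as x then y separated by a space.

1151 60

d=368: √d = [19; 5,2,5,38] (ℓ=4, even), read p_3/q_3
i=0: a=19 ⇒ p=19, q=1
…
i=2: a=2 ⇒ p=211, q=11
i=3: a=5 ⇒ p=1151, q=60
→ (1151, 60).  Check: 1151²=1324801, 368·60²=1324800, difference 1.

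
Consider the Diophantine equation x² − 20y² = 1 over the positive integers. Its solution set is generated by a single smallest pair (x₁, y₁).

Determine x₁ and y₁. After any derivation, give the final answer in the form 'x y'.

[4; 2,8] for √20; ℓ=2 ⇒ convergent index 1
i=0: a=4 ⇒ p=4, q=1
i=1: a=2 ⇒ p=9, q=2
→ (9, 2).  Check: 9²=81, 20·2²=80, difference 1.

9 2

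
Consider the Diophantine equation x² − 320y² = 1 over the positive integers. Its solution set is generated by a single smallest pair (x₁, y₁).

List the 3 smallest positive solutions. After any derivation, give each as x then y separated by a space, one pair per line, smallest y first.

161 9
51841 2898
16692641 933147

√320 = [17; 1,7,1,34, …], period ℓ=4 (even) → k=3
step 0: (17, 1)  from 17·(1,0) + (0,1)
…
step 2: (143, 8)  from 7·(18,1) + (17,1)
step 3: (161, 9)  from 1·(143,8) + (18,1)
→ (161, 9).  Check: 161²=25921, 320·9²=25920, difference 1.
k=2:  x_2 = 161·161+320·9·9 = 51841,  y_2 = 161·9+9·161 = 2898
k=3:  x_3 = 161·51841+320·9·2898 = 16692641,  y_3 = 161·2898+9·51841 = 933147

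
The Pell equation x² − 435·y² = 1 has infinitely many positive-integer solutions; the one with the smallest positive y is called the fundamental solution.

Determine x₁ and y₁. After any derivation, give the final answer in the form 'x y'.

146 7

√435 → a₀=20, period (1,5,1,40); ℓ=4 even so k=3
a_0=20:  p_0=20·1+0=20,  q_0=20·0+1=1
a_1=1:  p_1=1·20+1=21,  q_1=1·1+0=1
a_2=5:  p_2=5·21+20=125,  q_2=5·1+1=6
a_3=1:  p_3=1·125+21=146,  q_3=1·6+1=7
→ (146, 7).  Check: 146²=21316, 435·7²=21315, difference 1.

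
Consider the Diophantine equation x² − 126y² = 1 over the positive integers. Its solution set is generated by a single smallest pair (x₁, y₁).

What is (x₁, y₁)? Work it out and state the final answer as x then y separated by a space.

√126 → a₀=11, period (4,2,4,22); ℓ=4 even so k=3
k=0  a_k=11  p_k/q_k = 11/1
…
k=2  a_k=2  p_k/q_k = 101/9
k=3  a_k=4  p_k/q_k = 449/40
fundamental: x₁=449, y₁=40  (since 201601 − 126·1600 = 1)

449 40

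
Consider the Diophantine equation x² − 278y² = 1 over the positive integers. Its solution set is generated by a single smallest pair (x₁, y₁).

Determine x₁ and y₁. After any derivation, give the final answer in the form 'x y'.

[16; 1,2,16,2,1,32] for √278; ℓ=6 ⇒ convergent index 5
a_0=16:  p_0=16·1+0=16,  q_0=16·0+1=1
a_1=1:  p_1=1·16+1=17,  q_1=1·1+0=1
…
a_4=2:  p_4=2·817+50=1684,  q_4=2·49+3=101
a_5=1:  p_5=1·1684+817=2501,  q_5=1·101+49=150
fundamental: x₁=2501, y₁=150  (since 6255001 − 278·22500 = 1)

2501 150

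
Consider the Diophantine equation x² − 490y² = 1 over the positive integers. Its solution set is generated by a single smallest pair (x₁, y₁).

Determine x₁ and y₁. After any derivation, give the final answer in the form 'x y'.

1039681 46968

[22; 7,2,1,4,4,4,1,2,7,44] for √490; ℓ=10 ⇒ convergent index 9
step 0: (22, 1)  from 22·(1,0) + (0,1)
step 1: (155, 7)  from 7·(22,1) + (1,0)
step 2: (332, 15)  from 2·(155,7) + (22,1)
step 3: (487, 22)  from 1·(332,15) + (155,7)
step 4: (2280, 103)  from 4·(487,22) + (332,15)
…
step 6: (40708, 1839)  from 4·(9607,434) + (2280,103)
…
step 8: (141338, 6385)  from 2·(50315,2273) + (40708,1839)
step 9: (1039681, 46968)  from 7·(141338,6385) + (50315,2273)
(x₁, y₁) = (1039681, 46968);  1039681² − 490·46968² = 1 ✓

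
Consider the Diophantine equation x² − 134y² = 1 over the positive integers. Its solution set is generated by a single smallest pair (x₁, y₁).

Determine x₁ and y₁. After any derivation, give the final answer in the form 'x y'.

145925 12606

√134 → a₀=11, period (1,1,2,1,3,…,1,1,22); ℓ=14 even so k=13
a_0=11:  p_0=11·1+0=11,  q_0=11·0+1=1
…
a_8=1:  p_8=1·4121+382=4503,  q_8=1·356+33=389
a_9=3:  p_9=3·4503+4121=17630,  q_9=3·389+356=1523
…
a_11=2:  p_11=2·22133+17630=61896,  q_11=2·1912+1523=5347
a_12=1:  p_12=1·61896+22133=84029,  q_12=1·5347+1912=7259
a_13=1:  p_13=1·84029+61896=145925,  q_13=1·7259+5347=12606
→ (145925, 12606).  Check: 145925²=21294105625, 134·12606²=21294105624, difference 1.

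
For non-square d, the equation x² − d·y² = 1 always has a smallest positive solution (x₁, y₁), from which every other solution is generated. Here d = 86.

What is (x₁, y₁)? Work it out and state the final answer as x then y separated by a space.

10405 1122

d=86: √d = [9; 3,1,1,1,8,1,1,1,3,18] (ℓ=10, even), read p_9/q_9
a_0=9:  p_0=9·1+0=9,  q_0=9·0+1=1
a_1=3:  p_1=3·9+1=28,  q_1=3·1+0=3
…
a_4=1:  p_4=1·65+37=102,  q_4=1·7+4=11
a_5=8:  p_5=8·102+65=881,  q_5=8·11+7=95
…
a_8=1:  p_8=1·1864+983=2847,  q_8=1·201+106=307
a_9=3:  p_9=3·2847+1864=10405,  q_9=3·307+201=1122
fundamental: x₁=10405, y₁=1122  (since 108264025 − 86·1258884 = 1)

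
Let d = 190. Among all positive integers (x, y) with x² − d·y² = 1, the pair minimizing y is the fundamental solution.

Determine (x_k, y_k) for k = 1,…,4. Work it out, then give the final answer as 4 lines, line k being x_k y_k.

52021 3774
5412368881 392654508
563113683064981 40852560317562
58587473808034384321 4250382080167131096

[13; 1,3,1,1,1,…,3,1,26] for √190; ℓ=14 ⇒ convergent index 13
k=0  a_k=13  p_k/q_k = 13/1
k=1  a_k=1  p_k/q_k = 14/1
k=2  a_k=3  p_k/q_k = 55/4
k=3  a_k=1  p_k/q_k = 69/5
k=4  a_k=1  p_k/q_k = 124/9
k=5  a_k=1  p_k/q_k = 193/14
k=6  a_k=2  p_k/q_k = 510/37
k=7  a_k=2  p_k/q_k = 1213/88
k=8  a_k=2  p_k/q_k = 2936/213
k=9  a_k=1  p_k/q_k = 4149/301
…
k=11  a_k=1  p_k/q_k = 11234/815
k=12  a_k=3  p_k/q_k = 40787/2959
k=13  a_k=1  p_k/q_k = 52021/3774
→ (52021, 3774).  Check: 52021²=2706184441, 190·3774²=2706184440, difference 1.
(x_2, y_2) = (52021·52021 + 190·3774·3774, 52021·3774 + 3774·52021) = (5412368881, 392654508)
(x_3, y_3) = (52021·5412368881 + 190·3774·392654508, 52021·392654508 + 3774·5412368881) = (563113683064981, 40852560317562)
(x_4, y_4) = (52021·563113683064981 + 190·3774·40852560317562, 52021·40852560317562 + 3774·563113683064981) = (58587473808034384321, 4250382080167131096)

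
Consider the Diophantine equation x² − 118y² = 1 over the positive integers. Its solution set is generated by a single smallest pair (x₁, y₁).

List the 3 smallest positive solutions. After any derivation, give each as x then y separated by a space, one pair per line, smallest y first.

306917 28254
188396089777 17343265836
115643925371868101 10645886241146970

[10; 1,6,3,2,10,2,3,6,1,20] for √118; ℓ=10 ⇒ convergent index 9
a_0=10:  p_0=10·1+0=10,  q_0=10·0+1=1
…
a_2=6:  p_2=6·11+10=76,  q_2=6·1+1=7
a_3=3:  p_3=3·76+11=239,  q_3=3·7+1=22
…
a_5=10:  p_5=10·554+239=5779,  q_5=10·51+22=532
…
a_7=3:  p_7=3·12112+5779=42115,  q_7=3·1115+532=3877
a_8=6:  p_8=6·42115+12112=264802,  q_8=6·3877+1115=24377
a_9=1:  p_9=1·264802+42115=306917,  q_9=1·24377+3877=28254
(x₁, y₁) = (306917, 28254);  306917² − 118·28254² = 1 ✓
n=2: (306917,28254)∘(306917,28254) = (306917·306917+118·28254·28254, 306917·28254+28254·306917) = (188396089777,17343265836)
n=3: (188396089777,17343265836)∘(306917,28254) = (306917·188396089777+118·28254·17343265836, 306917·17343265836+28254·188396089777) = (115643925371868101,10645886241146970)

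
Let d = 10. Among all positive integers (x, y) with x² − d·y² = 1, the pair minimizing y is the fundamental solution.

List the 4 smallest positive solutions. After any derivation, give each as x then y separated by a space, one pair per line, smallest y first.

19 6
721 228
27379 8658
1039681 328776

√10 = [3; 6, …], period ℓ=1 (odd) → k=1
i=0: a=3 ⇒ p=3, q=1
i=1: a=6 ⇒ p=19, q=6
(x₁, y₁) = (19, 6);  19² − 10·6² = 1 ✓
(x_2, y_2) = (19·19 + 10·6·6, 19·6 + 6·19) = (721, 228)
(x_3, y_3) = (19·721 + 10·6·228, 19·228 + 6·721) = (27379, 8658)
(x_4, y_4) = (19·27379 + 10·6·8658, 19·8658 + 6·27379) = (1039681, 328776)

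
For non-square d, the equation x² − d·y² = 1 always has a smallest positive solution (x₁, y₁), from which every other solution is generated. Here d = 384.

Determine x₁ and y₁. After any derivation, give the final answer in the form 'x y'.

4801 245

d=384: √d = [19; 1,1,2,9,2,1,1,38] (ℓ=8, even), read p_7/q_7
a_0=19:  p_0=19·1+0=19,  q_0=19·0+1=1
a_1=1:  p_1=1·19+1=20,  q_1=1·1+0=1
a_2=1:  p_2=1·20+19=39,  q_2=1·1+1=2
a_3=2:  p_3=2·39+20=98,  q_3=2·2+1=5
…
a_5=2:  p_5=2·921+98=1940,  q_5=2·47+5=99
a_6=1:  p_6=1·1940+921=2861,  q_6=1·99+47=146
a_7=1:  p_7=1·2861+1940=4801,  q_7=1·146+99=245
(x₁, y₁) = (4801, 245);  4801² − 384·245² = 1 ✓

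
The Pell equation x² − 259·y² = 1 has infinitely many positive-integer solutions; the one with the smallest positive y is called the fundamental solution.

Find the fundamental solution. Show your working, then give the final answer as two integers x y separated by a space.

√259 = [16; 10,1,2,3,4,3,2,1,10,32, …], period ℓ=10 (even) → k=9
step 0: (16, 1)  from 16·(1,0) + (0,1)
step 1: (161, 10)  from 10·(16,1) + (1,0)
step 2: (177, 11)  from 1·(161,10) + (16,1)
…
step 4: (1722, 107)  from 3·(515,32) + (177,11)
…
step 6: (23931, 1487)  from 3·(7403,460) + (1722,107)
step 7: (55265, 3434)  from 2·(23931,1487) + (7403,460)
step 8: (79196, 4921)  from 1·(55265,3434) + (23931,1487)
step 9: (847225, 52644)  from 10·(79196,4921) + (55265,3434)
(x₁, y₁) = (847225, 52644);  847225² − 259·52644² = 1 ✓

847225 52644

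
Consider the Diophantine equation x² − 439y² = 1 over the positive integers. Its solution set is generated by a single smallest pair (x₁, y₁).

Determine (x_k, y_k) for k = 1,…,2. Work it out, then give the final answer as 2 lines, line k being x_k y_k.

440 21
387199 18480

√439 = [20; 1,19,1,40, …], period ℓ=4 (even) → k=3
i=0: a=20 ⇒ p=20, q=1
i=1: a=1 ⇒ p=21, q=1
i=2: a=19 ⇒ p=419, q=20
i=3: a=1 ⇒ p=440, q=21
(x₁, y₁) = (440, 21);  440² − 439·21² = 1 ✓
k=2:  x_2 = 440·440+439·21·21 = 387199,  y_2 = 440·21+21·440 = 18480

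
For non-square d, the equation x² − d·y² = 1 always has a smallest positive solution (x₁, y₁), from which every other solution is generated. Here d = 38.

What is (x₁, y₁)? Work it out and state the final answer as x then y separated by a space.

√38 = [6; 6,12, …], period ℓ=2 (even) → k=1
a_0=6:  p_0=6·1+0=6,  q_0=6·0+1=1
a_1=6:  p_1=6·6+1=37,  q_1=6·1+0=6
(x₁, y₁) = (37, 6);  37² − 38·6² = 1 ✓

37 6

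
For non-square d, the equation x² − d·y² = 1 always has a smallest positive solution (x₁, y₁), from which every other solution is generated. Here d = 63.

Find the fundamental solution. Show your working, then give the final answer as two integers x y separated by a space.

√63 → a₀=7, period (1,14); ℓ=2 even so k=1
i=0: a=7 ⇒ p=7, q=1
i=1: a=1 ⇒ p=8, q=1
fundamental: x₁=8, y₁=1  (since 64 − 63·1 = 1)

8 1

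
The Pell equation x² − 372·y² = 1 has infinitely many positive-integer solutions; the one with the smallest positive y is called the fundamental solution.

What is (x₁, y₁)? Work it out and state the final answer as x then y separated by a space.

12151 630

√372 = [19; 3,2,12,2,3,38, …], period ℓ=6 (even) → k=5
a_0=19:  p_0=19·1+0=19,  q_0=19·0+1=1
…
a_4=2:  p_4=2·1678+135=3491,  q_4=2·87+7=181
a_5=3:  p_5=3·3491+1678=12151,  q_5=3·181+87=630
(x₁, y₁) = (12151, 630);  12151² − 372·630² = 1 ✓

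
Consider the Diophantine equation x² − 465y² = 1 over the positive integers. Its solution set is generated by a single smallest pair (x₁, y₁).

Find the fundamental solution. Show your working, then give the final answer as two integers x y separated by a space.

15871 736

√465 → a₀=21, period (1,1,3,2,2,2,3,1,1,42); ℓ=10 even so k=9
i=0: a=21 ⇒ p=21, q=1
i=1: a=1 ⇒ p=22, q=1
i=2: a=1 ⇒ p=43, q=2
…
i=5: a=2 ⇒ p=841, q=39
i=6: a=2 ⇒ p=2027, q=94
…
i=8: a=1 ⇒ p=8949, q=415
i=9: a=1 ⇒ p=15871, q=736
(x₁, y₁) = (15871, 736);  15871² − 465·736² = 1 ✓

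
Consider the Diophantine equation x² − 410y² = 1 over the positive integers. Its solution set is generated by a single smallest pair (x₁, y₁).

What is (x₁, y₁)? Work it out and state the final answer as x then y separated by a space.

81 4

[20; 4,40] for √410; ℓ=2 ⇒ convergent index 1
i=0: a=20 ⇒ p=20, q=1
i=1: a=4 ⇒ p=81, q=4
→ (81, 4).  Check: 81²=6561, 410·4²=6560, difference 1.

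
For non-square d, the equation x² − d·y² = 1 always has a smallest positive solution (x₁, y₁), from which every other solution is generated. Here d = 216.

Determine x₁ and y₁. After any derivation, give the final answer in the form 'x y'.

485 33

d=216: √d = [14; 1,2,3,2,1,28] (ℓ=6, even), read p_5/q_5
step 0: (14, 1)  from 14·(1,0) + (0,1)
step 1: (15, 1)  from 1·(14,1) + (1,0)
step 2: (44, 3)  from 2·(15,1) + (14,1)
step 3: (147, 10)  from 3·(44,3) + (15,1)
step 4: (338, 23)  from 2·(147,10) + (44,3)
step 5: (485, 33)  from 1·(338,23) + (147,10)
→ (485, 33).  Check: 485²=235225, 216·33²=235224, difference 1.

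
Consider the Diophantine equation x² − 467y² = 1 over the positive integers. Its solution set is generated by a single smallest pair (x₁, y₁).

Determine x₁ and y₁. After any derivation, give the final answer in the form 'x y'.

√467 = [21; 1,1,1,1,3,…,1,1,42, …], period ℓ=14 (even) → k=13
a_0=21:  p_0=21·1+0=21,  q_0=21·0+1=1
…
a_7=21:  p_7=21·1275+389=27164,  q_7=21·59+18=1257
a_8=3:  p_8=3·27164+1275=82767,  q_8=3·1257+59=3830
…
a_10=1:  p_10=1·275465+82767=358232,  q_10=1·12747+3830=16577
…
a_12=1:  p_12=1·633697+358232=991929,  q_12=1·29324+16577=45901
a_13=1:  p_13=1·991929+633697=1625626,  q_13=1·45901+29324=75225
→ (1625626, 75225).  Check: 1625626²=2642659891876, 467·75225²=2642659891875, difference 1.

1625626 75225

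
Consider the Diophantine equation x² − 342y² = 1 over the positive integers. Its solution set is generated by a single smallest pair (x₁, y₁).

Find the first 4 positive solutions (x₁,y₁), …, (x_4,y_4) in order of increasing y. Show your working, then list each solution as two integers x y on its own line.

√342 → a₀=18, period (2,36); ℓ=2 even so k=1
i=0: a=18 ⇒ p=18, q=1
i=1: a=2 ⇒ p=37, q=2
fundamental: x₁=37, y₁=2  (since 1369 − 342·4 = 1)
(37+2√342)^2 = 2737 + 148√342
(37+2√342)^3 = 202501 + 10950√342
(37+2√342)^4 = 14982337 + 810152√342

37 2
2737 148
202501 10950
14982337 810152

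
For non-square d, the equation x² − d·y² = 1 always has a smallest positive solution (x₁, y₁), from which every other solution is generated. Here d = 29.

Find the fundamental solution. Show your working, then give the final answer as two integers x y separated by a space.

[5; 2,1,1,2,10] for √29; ℓ=5 ⇒ convergent index 9
i=0: a=5 ⇒ p=5, q=1
…
i=3: a=1 ⇒ p=27, q=5
i=4: a=2 ⇒ p=70, q=13
…
i=8: a=1 ⇒ p=3775, q=701
i=9: a=2 ⇒ p=9801, q=1820
→ (9801, 1820).  Check: 9801²=96059601, 29·1820²=96059600, difference 1.

9801 1820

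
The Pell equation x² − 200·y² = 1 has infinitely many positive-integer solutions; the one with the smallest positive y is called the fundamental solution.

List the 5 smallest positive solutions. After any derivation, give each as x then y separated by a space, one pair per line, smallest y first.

√200 = [14; 7,28, …], period ℓ=2 (even) → k=1
a_0=14:  p_0=14·1+0=14,  q_0=14·0+1=1
a_1=7:  p_1=7·14+1=99,  q_1=7·1+0=7
→ (99, 7).  Check: 99²=9801, 200·7²=9800, difference 1.
(x_2, y_2) = (99·99 + 200·7·7, 99·7 + 7·99) = (19601, 1386)
(x_3, y_3) = (99·19601 + 200·7·1386, 99·1386 + 7·19601) = (3880899, 274421)
(x_4, y_4) = (99·3880899 + 200·7·274421, 99·274421 + 7·3880899) = (768398401, 54333972)
(x_5, y_5) = (99·768398401 + 200·7·54333972, 99·54333972 + 7·768398401) = (152139002499, 10757852035)

99 7
19601 1386
3880899 274421
768398401 54333972
152139002499 10757852035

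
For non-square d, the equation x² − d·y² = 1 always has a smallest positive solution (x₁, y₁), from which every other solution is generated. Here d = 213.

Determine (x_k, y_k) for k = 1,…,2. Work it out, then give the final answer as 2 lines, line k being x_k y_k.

194399 13320
75581942401 5178789360

√213 → a₀=14, period (1,1,2,6,1,8,1,6,2,1,1,28); ℓ=12 even so k=11
k=0  a_k=14  p_k/q_k = 14/1
k=1  a_k=1  p_k/q_k = 15/1
k=2  a_k=1  p_k/q_k = 29/2
…
k=6  a_k=8  p_k/q_k = 4787/328
k=7  a_k=1  p_k/q_k = 5327/365
k=8  a_k=6  p_k/q_k = 36749/2518
…
k=10  a_k=1  p_k/q_k = 115574/7919
k=11  a_k=1  p_k/q_k = 194399/13320
fundamental: x₁=194399, y₁=13320  (since 37790971201 − 213·177422400 = 1)
(194399+13320√213)^2 = 75581942401 + 5178789360√213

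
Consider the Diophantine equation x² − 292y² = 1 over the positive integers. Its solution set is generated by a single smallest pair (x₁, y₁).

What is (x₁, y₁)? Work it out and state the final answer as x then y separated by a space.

2281249 133500

[17; 11,2,1,3,8,3,1,2,11,34] for √292; ℓ=10 ⇒ convergent index 9
step 0: (17, 1)  from 17·(1,0) + (0,1)
step 1: (188, 11)  from 11·(17,1) + (1,0)
step 2: (393, 23)  from 2·(188,11) + (17,1)
step 3: (581, 34)  from 1·(393,23) + (188,11)
step 4: (2136, 125)  from 3·(581,34) + (393,23)
step 5: (17669, 1034)  from 8·(2136,125) + (581,34)
…
step 8: (200767, 11749)  from 2·(72812,4261) + (55143,3227)
step 9: (2281249, 133500)  from 11·(200767,11749) + (72812,4261)
→ (2281249, 133500).  Check: 2281249²=5204097000001, 292·133500²=5204097000000, difference 1.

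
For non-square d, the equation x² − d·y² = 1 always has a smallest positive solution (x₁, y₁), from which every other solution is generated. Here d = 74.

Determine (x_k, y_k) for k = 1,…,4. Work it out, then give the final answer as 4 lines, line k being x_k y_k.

3699 430
27365201 3181140
202447753299 23534073290
1497708451540801 174105071018280

d=74: √d = [8; 1,1,1,1,16] (ℓ=5, odd), read p_9/q_9
k=0  a_k=8  p_k/q_k = 8/1
k=1  a_k=1  p_k/q_k = 9/1
k=2  a_k=1  p_k/q_k = 17/2
…
k=8  a_k=1  p_k/q_k = 2228/259
k=9  a_k=1  p_k/q_k = 3699/430
fundamental: x₁=3699, y₁=430  (since 13682601 − 74·184900 = 1)
(3699+430√74)^2 = 27365201 + 3181140√74
(3699+430√74)^3 = 202447753299 + 23534073290√74
(3699+430√74)^4 = 1497708451540801 + 174105071018280√74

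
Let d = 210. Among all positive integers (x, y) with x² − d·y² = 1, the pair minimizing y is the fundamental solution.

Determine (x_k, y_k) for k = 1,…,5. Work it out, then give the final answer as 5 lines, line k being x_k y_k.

29 2
1681 116
97469 6726
5651521 389992
327690749 22612810

√210 → a₀=14, period (2,28); ℓ=2 even so k=1
a_0=14:  p_0=14·1+0=14,  q_0=14·0+1=1
a_1=2:  p_1=2·14+1=29,  q_1=2·1+0=2
→ (29, 2).  Check: 29²=841, 210·2²=840, difference 1.
(x_2, y_2) = (29·29 + 210·2·2, 29·2 + 2·29) = (1681, 116)
(x_3, y_3) = (29·1681 + 210·2·116, 29·116 + 2·1681) = (97469, 6726)
(x_4, y_4) = (29·97469 + 210·2·6726, 29·6726 + 2·97469) = (5651521, 389992)
(x_5, y_5) = (29·5651521 + 210·2·389992, 29·389992 + 2·5651521) = (327690749, 22612810)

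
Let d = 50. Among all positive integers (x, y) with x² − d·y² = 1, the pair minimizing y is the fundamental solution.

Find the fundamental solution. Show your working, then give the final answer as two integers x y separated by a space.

[7; 14] for √50; ℓ=1 ⇒ convergent index 1
step 0: (7, 1)  from 7·(1,0) + (0,1)
step 1: (99, 14)  from 14·(7,1) + (1,0)
fundamental: x₁=99, y₁=14  (since 9801 − 50·196 = 1)

99 14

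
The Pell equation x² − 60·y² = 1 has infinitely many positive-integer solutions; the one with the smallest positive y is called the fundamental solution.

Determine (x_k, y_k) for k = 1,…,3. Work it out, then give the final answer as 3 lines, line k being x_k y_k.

31 4
1921 248
119071 15372

√60 = [7; 1,2,1,14, …], period ℓ=4 (even) → k=3
step 0: (7, 1)  from 7·(1,0) + (0,1)
step 1: (8, 1)  from 1·(7,1) + (1,0)
step 2: (23, 3)  from 2·(8,1) + (7,1)
step 3: (31, 4)  from 1·(23,3) + (8,1)
→ (31, 4).  Check: 31²=961, 60·4²=960, difference 1.
k=2:  x_2 = 31·31+60·4·4 = 1921,  y_2 = 31·4+4·31 = 248
k=3:  x_3 = 31·1921+60·4·248 = 119071,  y_3 = 31·248+4·1921 = 15372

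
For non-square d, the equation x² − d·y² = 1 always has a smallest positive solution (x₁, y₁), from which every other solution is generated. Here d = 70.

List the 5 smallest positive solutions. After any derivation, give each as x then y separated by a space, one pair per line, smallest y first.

251 30
126001 15060
63252251 7560090
31752504001 3795150120
15939693756251 1905157800150

√70 → a₀=8, period (2,1,2,1,2,16); ℓ=6 even so k=5
k=0  a_k=8  p_k/q_k = 8/1
…
k=4  a_k=1  p_k/q_k = 92/11
k=5  a_k=2  p_k/q_k = 251/30
fundamental: x₁=251, y₁=30  (since 63001 − 70·900 = 1)
n=2: (251,30)∘(251,30) = (251·251+70·30·30, 251·30+30·251) = (126001,15060)
n=3: (126001,15060)∘(251,30) = (251·126001+70·30·15060, 251·15060+30·126001) = (63252251,7560090)
n=4: (63252251,7560090)∘(251,30) = (251·63252251+70·30·7560090, 251·7560090+30·63252251) = (31752504001,3795150120)
n=5: (31752504001,3795150120)∘(251,30) = (251·31752504001+70·30·3795150120, 251·3795150120+30·31752504001) = (15939693756251,1905157800150)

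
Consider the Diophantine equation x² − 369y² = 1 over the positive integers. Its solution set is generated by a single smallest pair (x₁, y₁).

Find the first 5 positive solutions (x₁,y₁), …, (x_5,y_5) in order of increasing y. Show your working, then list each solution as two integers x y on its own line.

8396801 437120
141012534067201 7340819306240
2368108374136006451201 123278797782910239360
39769069528107045198367948801 2070295065004669620717268480
667865925565355162349028245713920001 34767711344252426473018978470025600

√369 = [19; 4,1,3,2,7,4,7,2,3,1,4,38, …], period ℓ=12 (even) → k=11
k=0  a_k=19  p_k/q_k = 19/1
k=1  a_k=4  p_k/q_k = 77/4
…
k=5  a_k=7  p_k/q_k = 6147/320
k=6  a_k=4  p_k/q_k = 25414/1323
k=7  a_k=7  p_k/q_k = 184045/9581
…
k=9  a_k=3  p_k/q_k = 1364557/71036
k=10  a_k=1  p_k/q_k = 1758061/91521
k=11  a_k=4  p_k/q_k = 8396801/437120
(x₁, y₁) = (8396801, 437120);  8396801² − 369·437120² = 1 ✓
k=2:  x_2 = 8396801·8396801+369·437120·437120 = 141012534067201,  y_2 = 8396801·437120+437120·8396801 = 7340819306240
k=3:  x_3 = 8396801·141012534067201+369·437120·7340819306240 = 2368108374136006451201,  y_3 = 8396801·7340819306240+437120·141012534067201 = 123278797782910239360
k=4:  x_4 = 8396801·2368108374136006451201+369·437120·123278797782910239360 = 39769069528107045198367948801,  y_4 = 8396801·123278797782910239360+437120·2368108374136006451201 = 2070295065004669620717268480
k=5:  x_5 = 8396801·39769069528107045198367948801+369·437120·2070295065004669620717268480 = 667865925565355162349028245713920001,  y_5 = 8396801·2070295065004669620717268480+437120·39769069528107045198367948801 = 34767711344252426473018978470025600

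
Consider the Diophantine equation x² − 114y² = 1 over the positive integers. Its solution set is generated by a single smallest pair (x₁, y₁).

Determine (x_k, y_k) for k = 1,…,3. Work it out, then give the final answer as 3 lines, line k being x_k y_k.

√114 = [10; 1,2,10,2,1,20, …], period ℓ=6 (even) → k=5
k=0  a_k=10  p_k/q_k = 10/1
k=1  a_k=1  p_k/q_k = 11/1
…
k=3  a_k=10  p_k/q_k = 331/31
k=4  a_k=2  p_k/q_k = 694/65
k=5  a_k=1  p_k/q_k = 1025/96
fundamental: x₁=1025, y₁=96  (since 1050625 − 114·9216 = 1)
n=2: (1025,96)∘(1025,96) = (1025·1025+114·96·96, 1025·96+96·1025) = (2101249,196800)
n=3: (2101249,196800)∘(1025,96) = (1025·2101249+114·96·196800, 1025·196800+96·2101249) = (4307559425,403439904)

1025 96
2101249 196800
4307559425 403439904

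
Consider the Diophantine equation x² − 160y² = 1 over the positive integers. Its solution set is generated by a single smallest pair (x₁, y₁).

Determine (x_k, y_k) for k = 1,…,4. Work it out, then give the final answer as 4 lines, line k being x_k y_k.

√160 = [12; 1,1,1,5,1,1,1,24, …], period ℓ=8 (even) → k=7
a_0=12:  p_0=12·1+0=12,  q_0=12·0+1=1
…
a_3=1:  p_3=1·25+13=38,  q_3=1·2+1=3
a_4=5:  p_4=5·38+25=215,  q_4=5·3+2=17
a_5=1:  p_5=1·215+38=253,  q_5=1·17+3=20
a_6=1:  p_6=1·253+215=468,  q_6=1·20+17=37
a_7=1:  p_7=1·468+253=721,  q_7=1·37+20=57
fundamental: x₁=721, y₁=57  (since 519841 − 160·3249 = 1)
k=2:  x_2 = 721·721+160·57·57 = 1039681,  y_2 = 721·57+57·721 = 82194
k=3:  x_3 = 721·1039681+160·57·82194 = 1499219281,  y_3 = 721·82194+57·1039681 = 118523691
k=4:  x_4 = 721·1499219281+160·57·118523691 = 2161873163521,  y_4 = 721·118523691+57·1499219281 = 170911080228

721 57
1039681 82194
1499219281 118523691
2161873163521 170911080228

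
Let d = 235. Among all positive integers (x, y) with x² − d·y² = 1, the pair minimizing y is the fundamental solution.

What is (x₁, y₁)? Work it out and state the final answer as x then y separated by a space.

[15; 3,30] for √235; ℓ=2 ⇒ convergent index 1
step 0: (15, 1)  from 15·(1,0) + (0,1)
step 1: (46, 3)  from 3·(15,1) + (1,0)
→ (46, 3).  Check: 46²=2116, 235·3²=2115, difference 1.

46 3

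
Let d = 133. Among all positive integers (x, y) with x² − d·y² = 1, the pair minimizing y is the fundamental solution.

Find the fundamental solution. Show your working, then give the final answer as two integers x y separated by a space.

√133 = [11; 1,1,7,5,1,…,1,1,22, …], period ℓ=16 (even) → k=15
a_0=11:  p_0=11·1+0=11,  q_0=11·0+1=1
a_1=1:  p_1=1·11+1=12,  q_1=1·1+0=1
…
a_3=7:  p_3=7·23+12=173,  q_3=7·2+1=15
a_4=5:  p_4=5·173+23=888,  q_4=5·15+2=77
…
a_8=2:  p_8=2·3010+1949=7969,  q_8=2·261+169=691
…
a_10=1:  p_10=1·10979+7969=18948,  q_10=1·952+691=1643
…
a_13=7:  p_13=7·168583+29927=1210008,  q_13=7·14618+2595=104921
a_14=1:  p_14=1·1210008+168583=1378591,  q_14=1·104921+14618=119539
a_15=1:  p_15=1·1378591+1210008=2588599,  q_15=1·119539+104921=224460
→ (2588599, 224460).  Check: 2588599²=6700844782801, 133·224460²=6700844782800, difference 1.

2588599 224460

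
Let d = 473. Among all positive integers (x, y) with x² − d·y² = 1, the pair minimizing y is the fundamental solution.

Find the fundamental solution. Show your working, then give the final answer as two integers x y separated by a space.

d=473: √d = [21; 1,2,1,42] (ℓ=4, even), read p_3/q_3
step 0: (21, 1)  from 21·(1,0) + (0,1)
…
step 2: (65, 3)  from 2·(22,1) + (21,1)
step 3: (87, 4)  from 1·(65,3) + (22,1)
(x₁, y₁) = (87, 4);  87² − 473·4² = 1 ✓

87 4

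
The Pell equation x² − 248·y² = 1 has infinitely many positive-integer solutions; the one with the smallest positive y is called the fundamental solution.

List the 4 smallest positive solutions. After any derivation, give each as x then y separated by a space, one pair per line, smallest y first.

d=248: √d = [15; 1,2,1,30] (ℓ=4, even), read p_3/q_3
k=0  a_k=15  p_k/q_k = 15/1
…
k=2  a_k=2  p_k/q_k = 47/3
k=3  a_k=1  p_k/q_k = 63/4
(x₁, y₁) = (63, 4);  63² − 248·4² = 1 ✓
n=2: (63,4)∘(63,4) = (63·63+248·4·4, 63·4+4·63) = (7937,504)
n=3: (7937,504)∘(63,4) = (63·7937+248·4·504, 63·504+4·7937) = (999999,63500)
n=4: (999999,63500)∘(63,4) = (63·999999+248·4·63500, 63·63500+4·999999) = (125991937,8000496)

63 4
7937 504
999999 63500
125991937 8000496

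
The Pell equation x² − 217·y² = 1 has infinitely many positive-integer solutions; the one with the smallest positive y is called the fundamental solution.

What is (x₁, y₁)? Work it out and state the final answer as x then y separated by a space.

[14; 1,2,1,2,1,…,2,1,28] for √217; ℓ=16 ⇒ convergent index 15
step 0: (14, 1)  from 14·(1,0) + (0,1)
…
step 2: (44, 3)  from 2·(15,1) + (14,1)
step 3: (59, 4)  from 1·(44,3) + (15,1)
…
step 5: (221, 15)  from 1·(162,11) + (59,4)
step 6: (383, 26)  from 1·(221,15) + (162,11)
…
step 8: (15055, 1022)  from 4·(3668,249) + (383,26)
…
step 10: (154218, 10469)  from 1·(139163,9447) + (15055,1022)
step 11: (293381, 19916)  from 1·(154218,10469) + (139163,9447)
step 12: (740980, 50301)  from 2·(293381,19916) + (154218,10469)
step 13: (1034361, 70217)  from 1·(740980,50301) + (293381,19916)
step 14: (2809702, 190735)  from 2·(1034361,70217) + (740980,50301)
step 15: (3844063, 260952)  from 1·(2809702,190735) + (1034361,70217)
fundamental: x₁=3844063, y₁=260952  (since 14776820347969 − 217·68095946304 = 1)

3844063 260952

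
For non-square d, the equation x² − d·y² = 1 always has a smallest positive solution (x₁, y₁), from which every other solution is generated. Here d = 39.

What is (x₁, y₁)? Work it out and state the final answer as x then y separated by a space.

√39 = [6; 4,12, …], period ℓ=2 (even) → k=1
k=0  a_k=6  p_k/q_k = 6/1
k=1  a_k=4  p_k/q_k = 25/4
→ (25, 4).  Check: 25²=625, 39·4²=624, difference 1.

25 4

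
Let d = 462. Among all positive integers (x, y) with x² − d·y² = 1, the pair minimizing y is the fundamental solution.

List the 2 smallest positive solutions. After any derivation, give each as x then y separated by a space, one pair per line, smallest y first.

43 2
3697 172

√462 = [21; 2,42, …], period ℓ=2 (even) → k=1
a_0=21:  p_0=21·1+0=21,  q_0=21·0+1=1
a_1=2:  p_1=2·21+1=43,  q_1=2·1+0=2
fundamental: x₁=43, y₁=2  (since 1849 − 462·4 = 1)
(x_2, y_2) = (43·43 + 462·2·2, 43·2 + 2·43) = (3697, 172)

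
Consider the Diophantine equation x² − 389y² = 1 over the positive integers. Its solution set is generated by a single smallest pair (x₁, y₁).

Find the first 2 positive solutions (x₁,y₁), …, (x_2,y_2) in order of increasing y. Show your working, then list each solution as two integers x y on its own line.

√389 → a₀=19, period (1,2,1,1,1,1,2,1,38); ℓ=9 odd so k=17
k=0  a_k=19  p_k/q_k = 19/1
…
k=4  a_k=1  p_k/q_k = 138/7
…
k=9  a_k=38  p_k/q_k = 49643/2517
k=10  a_k=1  p_k/q_k = 50925/2582
…
k=14  a_k=1  p_k/q_k = 556329/28207
k=15  a_k=1  p_k/q_k = 910240/46151
k=16  a_k=2  p_k/q_k = 2376809/120509
k=17  a_k=1  p_k/q_k = 3287049/166660
(x₁, y₁) = (3287049, 166660);  3287049² − 389·166660² = 1 ✓
(x_2, y_2) = (3287049·3287049 + 389·166660·166660, 3287049·166660 + 166660·3287049) = (21609382256801, 1095639172680)

3287049 166660
21609382256801 1095639172680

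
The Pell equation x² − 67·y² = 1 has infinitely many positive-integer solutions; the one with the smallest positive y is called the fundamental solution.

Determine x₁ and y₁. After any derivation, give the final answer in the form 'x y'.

√67 = [8; 5,2,1,1,7,1,1,2,5,16, …], period ℓ=10 (even) → k=9
a_0=8:  p_0=8·1+0=8,  q_0=8·0+1=1
a_1=5:  p_1=5·8+1=41,  q_1=5·1+0=5
…
a_4=1:  p_4=1·131+90=221,  q_4=1·16+11=27
…
a_6=1:  p_6=1·1678+221=1899,  q_6=1·205+27=232
a_7=1:  p_7=1·1899+1678=3577,  q_7=1·232+205=437
a_8=2:  p_8=2·3577+1899=9053,  q_8=2·437+232=1106
a_9=5:  p_9=5·9053+3577=48842,  q_9=5·1106+437=5967
fundamental: x₁=48842, y₁=5967  (since 2385540964 − 67·35605089 = 1)

48842 5967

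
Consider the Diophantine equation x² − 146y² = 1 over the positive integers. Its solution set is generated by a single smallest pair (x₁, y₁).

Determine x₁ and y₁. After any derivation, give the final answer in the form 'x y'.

145 12

√146 = [12; 12,24, …], period ℓ=2 (even) → k=1
step 0: (12, 1)  from 12·(1,0) + (0,1)
step 1: (145, 12)  from 12·(12,1) + (1,0)
fundamental: x₁=145, y₁=12  (since 21025 − 146·144 = 1)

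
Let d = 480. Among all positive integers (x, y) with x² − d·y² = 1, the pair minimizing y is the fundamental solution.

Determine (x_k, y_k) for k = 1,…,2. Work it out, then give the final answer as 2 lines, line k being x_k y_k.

241 11
116161 5302

d=480: √d = [21; 1,9,1,42] (ℓ=4, even), read p_3/q_3
i=0: a=21 ⇒ p=21, q=1
i=1: a=1 ⇒ p=22, q=1
i=2: a=9 ⇒ p=219, q=10
i=3: a=1 ⇒ p=241, q=11
fundamental: x₁=241, y₁=11  (since 58081 − 480·121 = 1)
n=2: (241,11)∘(241,11) = (241·241+480·11·11, 241·11+11·241) = (116161,5302)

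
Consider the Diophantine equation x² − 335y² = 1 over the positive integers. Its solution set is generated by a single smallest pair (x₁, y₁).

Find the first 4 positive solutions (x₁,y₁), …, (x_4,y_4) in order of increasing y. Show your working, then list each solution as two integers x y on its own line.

[18; 3,3,3,36] for √335; ℓ=4 ⇒ convergent index 3
step 0: (18, 1)  from 18·(1,0) + (0,1)
…
step 2: (183, 10)  from 3·(55,3) + (18,1)
step 3: (604, 33)  from 3·(183,10) + (55,3)
fundamental: x₁=604, y₁=33  (since 364816 − 335·1089 = 1)
k=2:  x_2 = 604·604+335·33·33 = 729631,  y_2 = 604·33+33·604 = 39864
k=3:  x_3 = 604·729631+335·33·39864 = 881393644,  y_3 = 604·39864+33·729631 = 48155679
k=4:  x_4 = 604·881393644+335·33·48155679 = 1064722792321,  y_4 = 604·48155679+33·881393644 = 58172020368

604 33
729631 39864
881393644 48155679
1064722792321 58172020368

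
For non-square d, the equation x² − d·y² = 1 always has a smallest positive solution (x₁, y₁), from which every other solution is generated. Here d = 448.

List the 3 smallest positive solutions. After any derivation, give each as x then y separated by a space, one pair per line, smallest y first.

√448 = [21; 6,42, …], period ℓ=2 (even) → k=1
step 0: (21, 1)  from 21·(1,0) + (0,1)
step 1: (127, 6)  from 6·(21,1) + (1,0)
→ (127, 6).  Check: 127²=16129, 448·6²=16128, difference 1.
(x_2, y_2) = (127·127 + 448·6·6, 127·6 + 6·127) = (32257, 1524)
(x_3, y_3) = (127·32257 + 448·6·1524, 127·1524 + 6·32257) = (8193151, 387090)

127 6
32257 1524
8193151 387090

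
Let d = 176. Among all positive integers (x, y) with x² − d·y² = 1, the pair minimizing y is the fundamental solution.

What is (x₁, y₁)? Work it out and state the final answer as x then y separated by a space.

199 15

d=176: √d = [13; 3,1,3,26] (ℓ=4, even), read p_3/q_3
step 0: (13, 1)  from 13·(1,0) + (0,1)
step 1: (40, 3)  from 3·(13,1) + (1,0)
step 2: (53, 4)  from 1·(40,3) + (13,1)
step 3: (199, 15)  from 3·(53,4) + (40,3)
(x₁, y₁) = (199, 15);  199² − 176·15² = 1 ✓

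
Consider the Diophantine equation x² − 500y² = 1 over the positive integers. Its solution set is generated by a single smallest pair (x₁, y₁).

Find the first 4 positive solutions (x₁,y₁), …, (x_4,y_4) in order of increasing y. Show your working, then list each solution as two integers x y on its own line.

d=500: √d = [22; 2,1,3,2,1,…,1,2,44] (ℓ=14, even), read p_13/q_13
i=0: a=22 ⇒ p=22, q=1
i=1: a=2 ⇒ p=45, q=2
…
i=4: a=2 ⇒ p=559, q=25
i=5: a=1 ⇒ p=805, q=36
i=6: a=1 ⇒ p=1364, q=61
i=7: a=10 ⇒ p=14445, q=646
i=8: a=1 ⇒ p=15809, q=707
i=9: a=1 ⇒ p=30254, q=1353
i=10: a=2 ⇒ p=76317, q=3413
i=11: a=3 ⇒ p=259205, q=11592
i=12: a=1 ⇒ p=335522, q=15005
i=13: a=2 ⇒ p=930249, q=41602
fundamental: x₁=930249, y₁=41602  (since 865363202001 − 500·1730726404 = 1)
k=2:  x_2 = 930249·930249+500·41602·41602 = 1730726404001,  y_2 = 930249·41602+41602·930249 = 77400437796
k=3:  x_3 = 930249·1730726404001+500·41602·77400437796 = 3220013013190122249,  y_3 = 930249·77400437796+41602·1730726404001 = 144003359718540806
k=4:  x_4 = 930249·3220013013190122249+500·41602·144003359718540806 = 5990827771012465337616001,  y_4 = 930249·144003359718540806+41602·3220013013190122249 = 267917962749548332043592

930249 41602
1730726404001 77400437796
3220013013190122249 144003359718540806
5990827771012465337616001 267917962749548332043592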